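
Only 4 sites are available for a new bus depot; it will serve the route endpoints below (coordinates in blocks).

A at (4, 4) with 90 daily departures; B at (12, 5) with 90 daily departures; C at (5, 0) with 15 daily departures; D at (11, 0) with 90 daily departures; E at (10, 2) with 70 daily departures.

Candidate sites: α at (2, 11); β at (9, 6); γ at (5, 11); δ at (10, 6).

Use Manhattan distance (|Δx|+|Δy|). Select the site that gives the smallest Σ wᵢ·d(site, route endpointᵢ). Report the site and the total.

Total weighted distance at each candidate:
  α (2, 11): total = 5450
  β (9, 6): total = 2210
  γ (5, 11): total = 4565
  δ (10, 6): total = 2065
Minimum is at δ with total 2065 blocks.

δ, total 2065 blocks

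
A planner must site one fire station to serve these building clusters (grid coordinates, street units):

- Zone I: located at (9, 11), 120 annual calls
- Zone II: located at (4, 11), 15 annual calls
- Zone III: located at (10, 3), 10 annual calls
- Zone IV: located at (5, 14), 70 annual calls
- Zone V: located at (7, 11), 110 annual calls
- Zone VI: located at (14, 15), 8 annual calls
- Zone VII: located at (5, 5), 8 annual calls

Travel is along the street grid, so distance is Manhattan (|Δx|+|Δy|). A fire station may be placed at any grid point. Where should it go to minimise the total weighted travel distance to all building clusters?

Manhattan distance separates: Σwᵢ(|x−xᵢ|+|y−yᵢ|) = Σwᵢ|x−xᵢ| + Σwᵢ|y−yᵢ|, so x and y are optimised independently as 1-D weighted medians.
Total weight W = 341; half = 170.5.
x-coordinate, sorted with cumulative weight:
  x=4 (Zone II, w=15) cum 15
  x=5 (Zone IV, w=70) cum 85
  x=5 (Zone VII, w=8) cum 93
  x=7 (Zone V, w=110) cum 203  ← median
  x=9 (Zone I, w=120) cum 323
  x=10 (Zone III, w=10) cum 333
  x=14 (Zone VI, w=8) cum 341
⇒ x* = 7
y-coordinate, sorted with cumulative weight:
  y=3 (Zone III, w=10) cum 10
  y=5 (Zone VII, w=8) cum 18
  y=11 (Zone I, w=120) cum 138
  y=11 (Zone II, w=15) cum 153
  y=11 (Zone V, w=110) cum 263  ← median
  y=14 (Zone IV, w=70) cum 333
  y=15 (Zone VI, w=8) cum 341
⇒ y* = 11

(7, 11)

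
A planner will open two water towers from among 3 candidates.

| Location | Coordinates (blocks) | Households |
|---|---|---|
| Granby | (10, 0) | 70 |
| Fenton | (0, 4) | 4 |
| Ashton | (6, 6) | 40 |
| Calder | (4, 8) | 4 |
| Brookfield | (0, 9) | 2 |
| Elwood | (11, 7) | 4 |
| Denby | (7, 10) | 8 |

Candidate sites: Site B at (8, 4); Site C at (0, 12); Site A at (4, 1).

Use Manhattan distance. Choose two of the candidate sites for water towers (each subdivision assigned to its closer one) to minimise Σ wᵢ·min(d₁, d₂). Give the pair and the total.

Evaluate every pair (each demand assigned to the nearer of the two):
  {Site B, Site C}: total = 730
  {Site B, Site A}: total = 740
  {Site C, Site A}: total = 956
Best pair: {Site B, Site C} with total 730.

{Site B, Site C}, total 730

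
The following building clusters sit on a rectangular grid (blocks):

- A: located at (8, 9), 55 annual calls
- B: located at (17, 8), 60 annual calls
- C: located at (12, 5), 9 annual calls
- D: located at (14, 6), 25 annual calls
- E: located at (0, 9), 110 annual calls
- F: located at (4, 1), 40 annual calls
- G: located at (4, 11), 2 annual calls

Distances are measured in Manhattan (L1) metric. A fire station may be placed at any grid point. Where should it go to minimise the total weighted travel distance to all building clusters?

Manhattan distance separates: Σwᵢ(|x−xᵢ|+|y−yᵢ|) = Σwᵢ|x−xᵢ| + Σwᵢ|y−yᵢ|, so x and y are optimised independently as 1-D weighted medians.
Total weight W = 301; half = 150.5.
x-coordinate, sorted with cumulative weight:
  x=0 (E, w=110) cum 110
  x=4 (F, w=40) cum 150
  x=4 (G, w=2) cum 152  ← median
  x=8 (A, w=55) cum 207
  x=12 (C, w=9) cum 216
  x=14 (D, w=25) cum 241
  x=17 (B, w=60) cum 301
⇒ x* = 4
y-coordinate, sorted with cumulative weight:
  y=1 (F, w=40) cum 40
  y=5 (C, w=9) cum 49
  y=6 (D, w=25) cum 74
  y=8 (B, w=60) cum 134
  y=9 (A, w=55) cum 189  ← median
  y=9 (E, w=110) cum 299
  y=11 (G, w=2) cum 301
⇒ y* = 9

(4, 9)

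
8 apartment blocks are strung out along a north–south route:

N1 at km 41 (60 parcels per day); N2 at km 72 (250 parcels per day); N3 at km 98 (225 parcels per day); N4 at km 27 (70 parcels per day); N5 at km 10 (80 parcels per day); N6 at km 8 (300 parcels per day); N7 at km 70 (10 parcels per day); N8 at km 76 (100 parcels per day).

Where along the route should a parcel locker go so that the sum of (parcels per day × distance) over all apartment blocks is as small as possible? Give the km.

x = 72

For a sum of weighted absolute distances on a line, the optimum is the weighted median (not the mean). Total weight W = 1095; half-weight = 547.5.
Sort by position and accumulate weight:
  km 8 (N6, w=300) → cum 300
  km 10 (N5, w=80) → cum 380
  km 27 (N4, w=70) → cum 450
  km 41 (N1, w=60) → cum 510
  km 70 (N7, w=10) → cum 520
  km 72 (N2, w=250) → cum 770  ≥ 547.5 → median here
  km 76 (N8, w=100) → cum 870
  km 98 (N3, w=225) → cum 1095
Optimal location: km 72.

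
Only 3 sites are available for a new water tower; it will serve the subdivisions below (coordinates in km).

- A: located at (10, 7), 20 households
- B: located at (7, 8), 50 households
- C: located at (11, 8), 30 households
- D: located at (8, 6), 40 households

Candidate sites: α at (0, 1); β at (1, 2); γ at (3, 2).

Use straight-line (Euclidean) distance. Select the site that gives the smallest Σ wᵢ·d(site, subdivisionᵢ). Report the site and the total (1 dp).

γ, total 1088.7 km

Total weighted distance at each candidate:
  α (0, 1): total = 1496.7
  β (1, 2): total = 1302.5
  γ (3, 2): total = 1088.7
Minimum is at γ with total 1088.7 km.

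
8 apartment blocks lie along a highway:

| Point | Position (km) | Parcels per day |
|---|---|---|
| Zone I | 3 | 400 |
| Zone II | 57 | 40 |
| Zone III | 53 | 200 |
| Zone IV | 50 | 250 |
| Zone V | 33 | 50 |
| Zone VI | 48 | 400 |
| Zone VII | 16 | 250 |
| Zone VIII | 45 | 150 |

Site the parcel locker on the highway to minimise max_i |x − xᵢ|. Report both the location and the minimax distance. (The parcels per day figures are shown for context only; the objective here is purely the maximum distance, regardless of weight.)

location 30, max distance 27

The 1-center on a line is the midpoint of the two extreme points: leftmost at 3, rightmost at 57.
Optimal location = (3 + 57)/2 = 30; maximum distance = (57 − 3)/2 = 27.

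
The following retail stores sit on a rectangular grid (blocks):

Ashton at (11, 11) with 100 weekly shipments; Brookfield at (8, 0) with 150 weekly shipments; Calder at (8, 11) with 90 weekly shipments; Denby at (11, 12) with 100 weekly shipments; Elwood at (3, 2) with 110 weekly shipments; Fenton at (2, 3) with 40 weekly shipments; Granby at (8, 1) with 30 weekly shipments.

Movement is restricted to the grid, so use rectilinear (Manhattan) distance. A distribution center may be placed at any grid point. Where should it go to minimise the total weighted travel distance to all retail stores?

(8, 3)

Manhattan distance separates: Σwᵢ(|x−xᵢ|+|y−yᵢ|) = Σwᵢ|x−xᵢ| + Σwᵢ|y−yᵢ|, so x and y are optimised independently as 1-D weighted medians.
Total weight W = 620; half = 310.
x-coordinate, sorted with cumulative weight:
  x=2 (Fenton, w=40) cum 40
  x=3 (Elwood, w=110) cum 150
  x=8 (Brookfield, w=150) cum 300
  x=8 (Calder, w=90) cum 390  ← median
  x=8 (Granby, w=30) cum 420
  x=11 (Ashton, w=100) cum 520
  x=11 (Denby, w=100) cum 620
⇒ x* = 8
y-coordinate, sorted with cumulative weight:
  y=0 (Brookfield, w=150) cum 150
  y=1 (Granby, w=30) cum 180
  y=2 (Elwood, w=110) cum 290
  y=3 (Fenton, w=40) cum 330  ← median
  y=11 (Ashton, w=100) cum 430
  y=11 (Calder, w=90) cum 520
  y=12 (Denby, w=100) cum 620
⇒ y* = 3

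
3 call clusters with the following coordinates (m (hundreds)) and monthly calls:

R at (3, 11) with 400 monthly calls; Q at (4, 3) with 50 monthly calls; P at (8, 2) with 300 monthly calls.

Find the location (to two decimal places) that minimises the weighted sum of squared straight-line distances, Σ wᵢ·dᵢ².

(5.07, 6.87)

The minimiser of Σwᵢ‖p−pᵢ‖² is the weighted centroid p* = (Σwᵢpᵢ)/(Σwᵢ).
Σwᵢ = 750.
Σwᵢxᵢ = 400·3 + 50·4 + 300·8 = 3800.
Σwᵢyᵢ = 400·11 + 50·3 + 300·2 = 5150.
x* = 3800/750 = 5.07, y* = 5150/750 = 6.87.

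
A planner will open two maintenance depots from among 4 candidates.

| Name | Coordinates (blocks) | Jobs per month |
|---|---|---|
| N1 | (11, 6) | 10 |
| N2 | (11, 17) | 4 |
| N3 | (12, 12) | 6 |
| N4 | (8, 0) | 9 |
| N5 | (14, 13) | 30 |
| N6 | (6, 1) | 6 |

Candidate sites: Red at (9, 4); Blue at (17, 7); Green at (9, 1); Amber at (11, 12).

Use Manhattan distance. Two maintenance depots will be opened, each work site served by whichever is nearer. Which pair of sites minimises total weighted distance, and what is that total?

{Green, Amber}, total 242

Evaluate every pair (each demand assigned to the nearer of the two):
  {Green, Amber}: total = 242
  {Red, Amber}: total = 267
  {Blue, Amber}: total = 437
  {Blue, Green}: total = 500
  {Red, Blue}: total = 511
  {Red, Green}: total = 622
Best pair: {Green, Amber} with total 242.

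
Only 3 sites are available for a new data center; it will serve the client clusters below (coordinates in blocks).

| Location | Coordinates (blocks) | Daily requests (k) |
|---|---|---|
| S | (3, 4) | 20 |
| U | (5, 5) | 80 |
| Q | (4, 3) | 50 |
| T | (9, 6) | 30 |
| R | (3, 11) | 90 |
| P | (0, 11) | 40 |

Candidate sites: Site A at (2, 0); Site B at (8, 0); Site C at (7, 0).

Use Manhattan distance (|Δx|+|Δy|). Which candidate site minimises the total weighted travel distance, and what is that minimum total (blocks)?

Site A, total 2980 blocks

Total weighted distance at each candidate:
  Site A (2, 0): total = 2980
  Site B (8, 0): total = 3580
  Site C (7, 0): total = 3330
Minimum is at Site A with total 2980 blocks.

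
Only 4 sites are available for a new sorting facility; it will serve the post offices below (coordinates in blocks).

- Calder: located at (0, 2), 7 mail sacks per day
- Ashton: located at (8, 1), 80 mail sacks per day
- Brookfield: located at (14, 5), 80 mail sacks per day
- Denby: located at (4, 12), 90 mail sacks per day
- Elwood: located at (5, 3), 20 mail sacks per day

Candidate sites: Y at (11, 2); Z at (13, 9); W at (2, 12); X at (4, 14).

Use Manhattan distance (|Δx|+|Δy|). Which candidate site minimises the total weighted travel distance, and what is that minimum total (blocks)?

Y, total 2547 blocks

Total weighted distance at each candidate:
  Y (11, 2): total = 2547
  Z (13, 9): total = 2940
  W (2, 12): total = 3384
  X (4, 14): total = 3412
Minimum is at Y with total 2547 blocks.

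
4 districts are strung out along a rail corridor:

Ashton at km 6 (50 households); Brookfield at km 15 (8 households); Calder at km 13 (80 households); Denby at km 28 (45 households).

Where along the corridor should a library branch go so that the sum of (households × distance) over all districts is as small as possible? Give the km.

For a sum of weighted absolute distances on a line, the optimum is the weighted median (not the mean). Total weight W = 183; half-weight = 91.5.
Sort by position and accumulate weight:
  km 6 (Ashton, w=50) → cum 50
  km 13 (Calder, w=80) → cum 130  ≥ 91.5 → median here
  km 15 (Brookfield, w=8) → cum 138
  km 28 (Denby, w=45) → cum 183
Optimal location: km 13.

x = 13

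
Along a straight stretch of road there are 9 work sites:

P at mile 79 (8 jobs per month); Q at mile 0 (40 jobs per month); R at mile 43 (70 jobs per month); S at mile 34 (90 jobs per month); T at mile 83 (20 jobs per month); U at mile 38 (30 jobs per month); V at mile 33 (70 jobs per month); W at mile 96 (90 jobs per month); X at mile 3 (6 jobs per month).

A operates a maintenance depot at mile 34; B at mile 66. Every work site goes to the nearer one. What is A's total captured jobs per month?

306

The indifferent point is the midpoint (34+66)/2 = 50; work sites left of it (closer to A at 34) go to A, those right go to B.
  Q at 0 (w=40) → A
  X at 3 (w=6) → A
  V at 33 (w=70) → A
  S at 34 (w=90) → A
  U at 38 (w=30) → A
  R at 43 (w=70) → A
  P at 79 (w=8) → B
  T at 83 (w=20) → B
  W at 96 (w=90) → B
A captures 306; B captures 118.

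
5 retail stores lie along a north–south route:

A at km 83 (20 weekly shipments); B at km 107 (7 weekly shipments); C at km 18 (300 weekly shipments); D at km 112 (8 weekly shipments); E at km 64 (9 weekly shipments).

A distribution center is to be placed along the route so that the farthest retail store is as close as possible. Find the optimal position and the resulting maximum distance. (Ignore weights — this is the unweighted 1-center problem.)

The 1-center on a line is the midpoint of the two extreme points: leftmost at 18, rightmost at 112.
Optimal location = (18 + 112)/2 = 65; maximum distance = (112 − 18)/2 = 47.

location 65, max distance 47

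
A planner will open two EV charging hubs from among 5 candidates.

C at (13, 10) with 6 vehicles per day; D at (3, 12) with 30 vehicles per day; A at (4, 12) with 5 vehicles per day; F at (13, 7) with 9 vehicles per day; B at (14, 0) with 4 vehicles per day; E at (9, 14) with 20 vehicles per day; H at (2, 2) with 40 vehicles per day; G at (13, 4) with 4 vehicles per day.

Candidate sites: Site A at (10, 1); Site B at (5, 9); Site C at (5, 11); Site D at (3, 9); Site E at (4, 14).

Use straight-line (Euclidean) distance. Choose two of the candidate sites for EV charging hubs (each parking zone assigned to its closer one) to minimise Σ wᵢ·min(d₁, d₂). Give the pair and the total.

{Site A, Site C}, total 638.9

Evaluate every pair (each demand assigned to the nearer of the two):
  {Site A, Site C}: total = 638.9
  {Site A, Site E}: total = 650.3
  {Site C, Site D}: total = 685.2
  {Site B, Site C}: total = 690.0
  {Site B, Site E}: total = 693.0
  {Site A, Site D}: total = 695.6
  {Site A, Site B}: total = 698.9
  {Site D, Site E}: total = 712.4
  {Site B, Site D}: total = 728.0
  {Site C, Site E}: total = 781.9
Best pair: {Site A, Site C} with total 638.9.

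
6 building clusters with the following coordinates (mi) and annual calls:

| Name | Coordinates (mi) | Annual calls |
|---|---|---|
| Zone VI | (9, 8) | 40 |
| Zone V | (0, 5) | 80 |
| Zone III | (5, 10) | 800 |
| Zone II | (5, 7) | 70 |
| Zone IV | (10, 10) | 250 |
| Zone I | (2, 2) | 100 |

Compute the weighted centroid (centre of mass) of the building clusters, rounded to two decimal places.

The minimiser of Σwᵢ‖p−pᵢ‖² is the weighted centroid p* = (Σwᵢpᵢ)/(Σwᵢ).
Σwᵢ = 1340.
Σwᵢxᵢ = 40·9 + 80·0 + 800·5 + 70·5 + 250·10 + 100·2 = 7410.
Σwᵢyᵢ = 40·8 + 80·5 + 800·10 + 70·7 + 250·10 + 100·2 = 11910.
x* = 7410/1340 = 5.53, y* = 11910/1340 = 8.89.

(5.53, 8.89)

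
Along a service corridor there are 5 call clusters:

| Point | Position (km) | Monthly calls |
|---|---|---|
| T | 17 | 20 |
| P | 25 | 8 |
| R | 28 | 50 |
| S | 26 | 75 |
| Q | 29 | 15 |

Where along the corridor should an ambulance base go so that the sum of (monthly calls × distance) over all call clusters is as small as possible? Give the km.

For a sum of weighted absolute distances on a line, the optimum is the weighted median (not the mean). Total weight W = 168; half-weight = 84.
Sort by position and accumulate weight:
  km 17 (T, w=20) → cum 20
  km 25 (P, w=8) → cum 28
  km 26 (S, w=75) → cum 103  ≥ 84 → median here
  km 28 (R, w=50) → cum 153
  km 29 (Q, w=15) → cum 168
Optimal location: km 26.

x = 26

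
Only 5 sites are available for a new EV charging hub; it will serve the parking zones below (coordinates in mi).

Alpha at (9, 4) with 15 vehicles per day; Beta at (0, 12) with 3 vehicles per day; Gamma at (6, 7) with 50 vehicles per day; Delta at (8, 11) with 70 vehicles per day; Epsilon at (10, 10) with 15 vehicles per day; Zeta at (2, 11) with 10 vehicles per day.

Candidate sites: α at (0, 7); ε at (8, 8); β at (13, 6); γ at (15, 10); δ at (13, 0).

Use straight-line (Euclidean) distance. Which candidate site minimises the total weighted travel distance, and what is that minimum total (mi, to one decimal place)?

Total weighted distance at each candidate:
  α (0, 7): total = 1284.7
  ε (8, 8): total = 520.0
  β (13, 6): total = 1154.4
  γ (15, 10): total = 1347.4
  δ (13, 0): total = 1790.9
Minimum is at ε with total 520.0 mi.

ε, total 520.0 mi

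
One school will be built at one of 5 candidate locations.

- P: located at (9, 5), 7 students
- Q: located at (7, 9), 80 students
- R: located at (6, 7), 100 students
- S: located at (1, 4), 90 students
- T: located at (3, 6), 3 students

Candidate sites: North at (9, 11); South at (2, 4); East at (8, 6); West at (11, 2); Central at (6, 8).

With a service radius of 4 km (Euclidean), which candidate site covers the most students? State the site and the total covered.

East, covering 187

Coverage radius r = 4 km; a point is covered iff (Δx)²+(Δy)² ≤ 4² = 16.
  North (9, 11): covers {Q} → 80
  South (2, 4): covers {S, T} → 93
  East (8, 6): covers {P, Q, R} → 187
  West (11, 2): covers {P} → 7
  Central (6, 8): covers {Q, R, T} → 183
Maximum coverage at East: 187 students.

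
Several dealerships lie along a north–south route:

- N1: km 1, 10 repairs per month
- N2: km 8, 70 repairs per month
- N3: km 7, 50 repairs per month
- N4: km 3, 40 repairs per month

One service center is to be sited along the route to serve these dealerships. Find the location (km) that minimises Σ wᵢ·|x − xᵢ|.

For a sum of weighted absolute distances on a line, the optimum is the weighted median (not the mean). Total weight W = 170; half-weight = 85.
Sort by position and accumulate weight:
  km 1 (N1, w=10) → cum 10
  km 3 (N4, w=40) → cum 50
  km 7 (N3, w=50) → cum 100  ≥ 85 → median here
  km 8 (N2, w=70) → cum 170
Optimal location: km 7.

x = 7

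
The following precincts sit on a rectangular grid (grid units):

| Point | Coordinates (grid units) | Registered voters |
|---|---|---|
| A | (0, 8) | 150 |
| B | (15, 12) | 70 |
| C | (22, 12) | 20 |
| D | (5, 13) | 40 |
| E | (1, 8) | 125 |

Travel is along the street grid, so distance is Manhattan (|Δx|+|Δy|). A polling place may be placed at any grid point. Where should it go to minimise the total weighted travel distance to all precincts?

Manhattan distance separates: Σwᵢ(|x−xᵢ|+|y−yᵢ|) = Σwᵢ|x−xᵢ| + Σwᵢ|y−yᵢ|, so x and y are optimised independently as 1-D weighted medians.
Total weight W = 405; half = 202.5.
x-coordinate, sorted with cumulative weight:
  x=0 (A, w=150) cum 150
  x=1 (E, w=125) cum 275  ← median
  x=5 (D, w=40) cum 315
  x=15 (B, w=70) cum 385
  x=22 (C, w=20) cum 405
⇒ x* = 1
y-coordinate, sorted with cumulative weight:
  y=8 (A, w=150) cum 150
  y=8 (E, w=125) cum 275  ← median
  y=12 (B, w=70) cum 345
  y=12 (C, w=20) cum 365
  y=13 (D, w=40) cum 405
⇒ y* = 8

(1, 8)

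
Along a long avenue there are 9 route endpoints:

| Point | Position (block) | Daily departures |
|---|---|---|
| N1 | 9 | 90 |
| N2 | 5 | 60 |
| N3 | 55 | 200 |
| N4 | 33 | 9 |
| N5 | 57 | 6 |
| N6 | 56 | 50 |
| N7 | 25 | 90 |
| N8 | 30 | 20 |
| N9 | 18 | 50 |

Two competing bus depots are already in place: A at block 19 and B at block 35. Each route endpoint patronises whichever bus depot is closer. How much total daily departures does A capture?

290

The indifferent point is the midpoint (19+35)/2 = 27; route endpoints left of it (closer to A at 19) go to A, those right go to B.
  N2 at 5 (w=60) → A
  N1 at 9 (w=90) → A
  N9 at 18 (w=50) → A
  N7 at 25 (w=90) → A
  N8 at 30 (w=20) → B
  N4 at 33 (w=9) → B
  N3 at 55 (w=200) → B
  N6 at 56 (w=50) → B
  N5 at 57 (w=6) → B
A captures 290; B captures 285.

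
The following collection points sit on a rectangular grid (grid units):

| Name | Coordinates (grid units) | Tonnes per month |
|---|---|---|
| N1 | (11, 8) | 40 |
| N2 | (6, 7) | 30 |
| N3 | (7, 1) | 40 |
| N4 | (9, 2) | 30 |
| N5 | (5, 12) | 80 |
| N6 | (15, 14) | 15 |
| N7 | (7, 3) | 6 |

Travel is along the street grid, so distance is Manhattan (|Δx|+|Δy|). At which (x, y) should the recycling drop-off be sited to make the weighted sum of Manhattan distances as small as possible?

Manhattan distance separates: Σwᵢ(|x−xᵢ|+|y−yᵢ|) = Σwᵢ|x−xᵢ| + Σwᵢ|y−yᵢ|, so x and y are optimised independently as 1-D weighted medians.
Total weight W = 241; half = 120.5.
x-coordinate, sorted with cumulative weight:
  x=5 (N5, w=80) cum 80
  x=6 (N2, w=30) cum 110
  x=7 (N3, w=40) cum 150  ← median
  x=7 (N7, w=6) cum 156
  x=9 (N4, w=30) cum 186
  x=11 (N1, w=40) cum 226
  x=15 (N6, w=15) cum 241
⇒ x* = 7
y-coordinate, sorted with cumulative weight:
  y=1 (N3, w=40) cum 40
  y=2 (N4, w=30) cum 70
  y=3 (N7, w=6) cum 76
  y=7 (N2, w=30) cum 106
  y=8 (N1, w=40) cum 146  ← median
  y=12 (N5, w=80) cum 226
  y=14 (N6, w=15) cum 241
⇒ y* = 8

(7, 8)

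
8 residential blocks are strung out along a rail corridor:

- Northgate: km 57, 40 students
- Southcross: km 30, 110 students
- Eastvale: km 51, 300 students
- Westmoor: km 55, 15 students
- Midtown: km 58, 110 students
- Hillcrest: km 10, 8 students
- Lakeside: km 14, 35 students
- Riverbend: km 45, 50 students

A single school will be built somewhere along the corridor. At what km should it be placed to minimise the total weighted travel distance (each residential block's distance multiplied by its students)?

For a sum of weighted absolute distances on a line, the optimum is the weighted median (not the mean). Total weight W = 668; half-weight = 334.
Sort by position and accumulate weight:
  km 10 (Hillcrest, w=8) → cum 8
  km 14 (Lakeside, w=35) → cum 43
  km 30 (Southcross, w=110) → cum 153
  km 45 (Riverbend, w=50) → cum 203
  km 51 (Eastvale, w=300) → cum 503  ≥ 334 → median here
  km 55 (Westmoor, w=15) → cum 518
  km 57 (Northgate, w=40) → cum 558
  km 58 (Midtown, w=110) → cum 668
Optimal location: km 51.

x = 51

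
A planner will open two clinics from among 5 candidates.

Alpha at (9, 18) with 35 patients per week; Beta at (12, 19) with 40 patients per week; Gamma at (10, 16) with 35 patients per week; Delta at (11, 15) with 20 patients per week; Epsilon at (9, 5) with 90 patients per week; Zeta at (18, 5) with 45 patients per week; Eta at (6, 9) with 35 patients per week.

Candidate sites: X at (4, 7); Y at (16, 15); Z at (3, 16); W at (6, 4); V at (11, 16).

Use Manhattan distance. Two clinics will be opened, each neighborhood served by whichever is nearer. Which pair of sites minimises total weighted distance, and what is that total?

Evaluate every pair (each demand assigned to the nearer of the two):
  {W, V}: total = 1475
  {X, V}: total = 1845
  {Y, W}: total = 2090
  {Z, W}: total = 2305
  {X, Y}: total = 2325
  {Y, V}: total = 2485
  {X, Z}: total = 2675
  {Z, V}: total = 2685
  {X, W}: total = 3270
  {Y, Z}: total = 3365
Best pair: {W, V} with total 1475.

{W, V}, total 1475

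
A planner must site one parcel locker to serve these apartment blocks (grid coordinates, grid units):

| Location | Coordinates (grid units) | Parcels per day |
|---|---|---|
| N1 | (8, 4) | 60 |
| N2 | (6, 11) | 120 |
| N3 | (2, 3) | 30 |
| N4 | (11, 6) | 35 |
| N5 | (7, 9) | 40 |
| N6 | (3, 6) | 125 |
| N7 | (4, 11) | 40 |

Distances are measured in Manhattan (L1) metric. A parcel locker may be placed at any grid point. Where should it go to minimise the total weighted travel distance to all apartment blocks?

(6, 6)

Manhattan distance separates: Σwᵢ(|x−xᵢ|+|y−yᵢ|) = Σwᵢ|x−xᵢ| + Σwᵢ|y−yᵢ|, so x and y are optimised independently as 1-D weighted medians.
Total weight W = 450; half = 225.
x-coordinate, sorted with cumulative weight:
  x=2 (N3, w=30) cum 30
  x=3 (N6, w=125) cum 155
  x=4 (N7, w=40) cum 195
  x=6 (N2, w=120) cum 315  ← median
  x=7 (N5, w=40) cum 355
  x=8 (N1, w=60) cum 415
  x=11 (N4, w=35) cum 450
⇒ x* = 6
y-coordinate, sorted with cumulative weight:
  y=3 (N3, w=30) cum 30
  y=4 (N1, w=60) cum 90
  y=6 (N4, w=35) cum 125
  y=6 (N6, w=125) cum 250  ← median
  y=9 (N5, w=40) cum 290
  y=11 (N2, w=120) cum 410
  y=11 (N7, w=40) cum 450
⇒ y* = 6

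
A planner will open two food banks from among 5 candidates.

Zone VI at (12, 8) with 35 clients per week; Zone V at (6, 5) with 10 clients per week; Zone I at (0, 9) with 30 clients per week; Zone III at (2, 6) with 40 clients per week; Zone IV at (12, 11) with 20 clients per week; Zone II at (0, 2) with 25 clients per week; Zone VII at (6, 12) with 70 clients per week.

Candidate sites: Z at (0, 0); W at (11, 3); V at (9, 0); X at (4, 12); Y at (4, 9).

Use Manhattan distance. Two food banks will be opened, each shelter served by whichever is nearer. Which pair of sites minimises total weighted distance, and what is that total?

{X, Y}, total 1290

Evaluate every pair (each demand assigned to the nearer of the two):
  {X, Y}: total = 1290
  {Z, Y}: total = 1295
  {W, Y}: total = 1395
  {Z, X}: total = 1410
  {W, X}: total = 1430
  {V, Y}: total = 1520
  {V, X}: total = 1590
  {Z, W}: total = 2080
  {Z, V}: total = 2435
  {W, V}: total = 2705
Best pair: {X, Y} with total 1290.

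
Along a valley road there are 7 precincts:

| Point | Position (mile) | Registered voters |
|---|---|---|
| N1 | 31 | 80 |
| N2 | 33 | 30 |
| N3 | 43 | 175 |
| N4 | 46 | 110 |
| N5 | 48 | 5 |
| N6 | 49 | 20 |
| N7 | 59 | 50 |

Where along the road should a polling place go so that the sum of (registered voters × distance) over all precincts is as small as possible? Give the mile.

x = 43

For a sum of weighted absolute distances on a line, the optimum is the weighted median (not the mean). Total weight W = 470; half-weight = 235.
Sort by position and accumulate weight:
  mile 31 (N1, w=80) → cum 80
  mile 33 (N2, w=30) → cum 110
  mile 43 (N3, w=175) → cum 285  ≥ 235 → median here
  mile 46 (N4, w=110) → cum 395
  mile 48 (N5, w=5) → cum 400
  mile 49 (N6, w=20) → cum 420
  mile 59 (N7, w=50) → cum 470
Optimal location: mile 43.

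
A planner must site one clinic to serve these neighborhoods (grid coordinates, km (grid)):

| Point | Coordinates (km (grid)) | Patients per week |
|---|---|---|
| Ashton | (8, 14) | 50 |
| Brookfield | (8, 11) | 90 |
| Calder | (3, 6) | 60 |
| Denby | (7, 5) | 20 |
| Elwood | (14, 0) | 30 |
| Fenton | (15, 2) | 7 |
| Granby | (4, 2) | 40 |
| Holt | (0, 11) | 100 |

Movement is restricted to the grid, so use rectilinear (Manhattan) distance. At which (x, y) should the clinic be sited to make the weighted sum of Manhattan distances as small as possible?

(4, 11)

Manhattan distance separates: Σwᵢ(|x−xᵢ|+|y−yᵢ|) = Σwᵢ|x−xᵢ| + Σwᵢ|y−yᵢ|, so x and y are optimised independently as 1-D weighted medians.
Total weight W = 397; half = 198.5.
x-coordinate, sorted with cumulative weight:
  x=0 (Holt, w=100) cum 100
  x=3 (Calder, w=60) cum 160
  x=4 (Granby, w=40) cum 200  ← median
  x=7 (Denby, w=20) cum 220
  x=8 (Ashton, w=50) cum 270
  x=8 (Brookfield, w=90) cum 360
  x=14 (Elwood, w=30) cum 390
  x=15 (Fenton, w=7) cum 397
⇒ x* = 4
y-coordinate, sorted with cumulative weight:
  y=0 (Elwood, w=30) cum 30
  y=2 (Fenton, w=7) cum 37
  y=2 (Granby, w=40) cum 77
  y=5 (Denby, w=20) cum 97
  y=6 (Calder, w=60) cum 157
  y=11 (Brookfield, w=90) cum 247  ← median
  y=11 (Holt, w=100) cum 347
  y=14 (Ashton, w=50) cum 397
⇒ y* = 11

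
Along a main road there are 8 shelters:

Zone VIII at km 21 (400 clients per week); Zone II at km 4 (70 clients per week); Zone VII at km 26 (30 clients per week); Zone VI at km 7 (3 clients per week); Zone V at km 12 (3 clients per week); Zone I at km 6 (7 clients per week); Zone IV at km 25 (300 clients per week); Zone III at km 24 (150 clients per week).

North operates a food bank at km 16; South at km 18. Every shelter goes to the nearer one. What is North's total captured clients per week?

The indifferent point is the midpoint (16+18)/2 = 17; shelters left of it (closer to North at 16) go to North, those right go to South.
  Zone II at 4 (w=70) → North
  Zone I at 6 (w=7) → North
  Zone VI at 7 (w=3) → North
  Zone V at 12 (w=3) → North
  Zone VIII at 21 (w=400) → South
  Zone III at 24 (w=150) → South
  Zone IV at 25 (w=300) → South
  Zone VII at 26 (w=30) → South
North captures 83; South captures 880.

83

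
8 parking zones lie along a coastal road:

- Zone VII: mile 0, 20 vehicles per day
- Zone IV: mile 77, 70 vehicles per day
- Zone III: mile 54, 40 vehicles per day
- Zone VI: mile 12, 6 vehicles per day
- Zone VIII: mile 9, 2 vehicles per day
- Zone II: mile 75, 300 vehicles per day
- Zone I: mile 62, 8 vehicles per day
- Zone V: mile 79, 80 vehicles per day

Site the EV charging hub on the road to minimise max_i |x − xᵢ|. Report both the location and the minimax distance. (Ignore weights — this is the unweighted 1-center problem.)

The 1-center on a line is the midpoint of the two extreme points: leftmost at 0, rightmost at 79.
Optimal location = (0 + 79)/2 = 39.5; maximum distance = (79 − 0)/2 = 39.5.

location 39.5, max distance 39.5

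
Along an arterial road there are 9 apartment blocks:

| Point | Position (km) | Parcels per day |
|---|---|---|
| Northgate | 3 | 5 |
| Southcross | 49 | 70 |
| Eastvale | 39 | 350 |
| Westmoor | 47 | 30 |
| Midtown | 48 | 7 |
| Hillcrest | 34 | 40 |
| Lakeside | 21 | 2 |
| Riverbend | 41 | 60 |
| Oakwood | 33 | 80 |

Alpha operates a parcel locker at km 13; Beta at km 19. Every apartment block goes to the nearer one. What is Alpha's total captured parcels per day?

5

The indifferent point is the midpoint (13+19)/2 = 16; apartment blocks left of it (closer to Alpha at 13) go to Alpha, those right go to Beta.
  Northgate at 3 (w=5) → Alpha
  Lakeside at 21 (w=2) → Beta
  Oakwood at 33 (w=80) → Beta
  Hillcrest at 34 (w=40) → Beta
  Eastvale at 39 (w=350) → Beta
  Riverbend at 41 (w=60) → Beta
  Westmoor at 47 (w=30) → Beta
  Midtown at 48 (w=7) → Beta
  Southcross at 49 (w=70) → Beta
Alpha captures 5; Beta captures 639.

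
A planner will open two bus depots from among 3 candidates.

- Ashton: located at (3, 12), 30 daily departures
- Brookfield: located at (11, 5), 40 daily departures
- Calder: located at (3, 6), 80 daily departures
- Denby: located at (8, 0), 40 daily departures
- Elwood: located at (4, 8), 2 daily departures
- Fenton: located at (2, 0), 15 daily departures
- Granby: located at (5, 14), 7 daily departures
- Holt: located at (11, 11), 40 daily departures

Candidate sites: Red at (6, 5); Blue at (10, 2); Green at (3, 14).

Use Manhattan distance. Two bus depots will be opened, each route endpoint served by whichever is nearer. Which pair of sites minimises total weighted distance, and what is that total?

Evaluate every pair (each demand assigned to the nearer of the two):
  {Red, Green}: total = 1459
  {Red, Blue}: total = 1555
  {Blue, Green}: total = 1598
Best pair: {Red, Green} with total 1459.

{Red, Green}, total 1459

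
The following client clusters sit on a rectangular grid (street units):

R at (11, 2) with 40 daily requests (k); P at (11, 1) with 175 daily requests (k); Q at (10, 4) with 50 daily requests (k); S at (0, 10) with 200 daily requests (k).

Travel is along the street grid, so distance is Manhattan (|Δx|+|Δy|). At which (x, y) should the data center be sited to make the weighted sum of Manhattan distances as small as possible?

Manhattan distance separates: Σwᵢ(|x−xᵢ|+|y−yᵢ|) = Σwᵢ|x−xᵢ| + Σwᵢ|y−yᵢ|, so x and y are optimised independently as 1-D weighted medians.
Total weight W = 465; half = 232.5.
x-coordinate, sorted with cumulative weight:
  x=0 (S, w=200) cum 200
  x=10 (Q, w=50) cum 250  ← median
  x=11 (R, w=40) cum 290
  x=11 (P, w=175) cum 465
⇒ x* = 10
y-coordinate, sorted with cumulative weight:
  y=1 (P, w=175) cum 175
  y=2 (R, w=40) cum 215
  y=4 (Q, w=50) cum 265  ← median
  y=10 (S, w=200) cum 465
⇒ y* = 4

(10, 4)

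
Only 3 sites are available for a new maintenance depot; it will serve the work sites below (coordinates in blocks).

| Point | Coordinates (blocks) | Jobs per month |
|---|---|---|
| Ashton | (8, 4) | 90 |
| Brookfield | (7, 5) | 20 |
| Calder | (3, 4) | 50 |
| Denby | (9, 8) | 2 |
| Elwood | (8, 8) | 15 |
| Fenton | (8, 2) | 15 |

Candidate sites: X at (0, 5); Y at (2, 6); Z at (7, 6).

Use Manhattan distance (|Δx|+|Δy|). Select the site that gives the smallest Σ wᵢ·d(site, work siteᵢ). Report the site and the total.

Z, total 718 blocks

Total weighted distance at each candidate:
  X (0, 5): total = 1504
  Y (2, 6): total = 1278
  Z (7, 6): total = 718
Minimum is at Z with total 718 blocks.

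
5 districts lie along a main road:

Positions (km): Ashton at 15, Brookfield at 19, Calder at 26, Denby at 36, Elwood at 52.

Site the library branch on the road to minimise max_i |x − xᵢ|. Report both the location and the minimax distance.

The 1-center on a line is the midpoint of the two extreme points: leftmost at 15, rightmost at 52.
Optimal location = (15 + 52)/2 = 33.5; maximum distance = (52 − 15)/2 = 18.5.

location 33.5, max distance 18.5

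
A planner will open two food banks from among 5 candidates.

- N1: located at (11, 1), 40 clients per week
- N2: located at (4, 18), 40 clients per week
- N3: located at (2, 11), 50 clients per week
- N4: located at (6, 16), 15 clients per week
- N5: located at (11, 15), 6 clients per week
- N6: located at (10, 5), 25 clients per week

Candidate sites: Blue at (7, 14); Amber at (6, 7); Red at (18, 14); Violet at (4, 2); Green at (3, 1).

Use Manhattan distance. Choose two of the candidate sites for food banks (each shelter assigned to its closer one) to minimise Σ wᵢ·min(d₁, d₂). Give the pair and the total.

Evaluate every pair (each demand assigned to the nearer of the two):
  {Blue, Violet}: total = 1300
  {Blue, Amber}: total = 1345
  {Blue, Green}: total = 1350
  {Amber, Violet}: total = 1603
  {Amber, Green}: total = 1603
  {Amber, Red}: total = 1693
  {Blue, Red}: total = 1735
  {Red, Violet}: total = 1993
  {Violet, Green}: total = 2095
  {Red, Green}: total = 2123
Best pair: {Blue, Violet} with total 1300.

{Blue, Violet}, total 1300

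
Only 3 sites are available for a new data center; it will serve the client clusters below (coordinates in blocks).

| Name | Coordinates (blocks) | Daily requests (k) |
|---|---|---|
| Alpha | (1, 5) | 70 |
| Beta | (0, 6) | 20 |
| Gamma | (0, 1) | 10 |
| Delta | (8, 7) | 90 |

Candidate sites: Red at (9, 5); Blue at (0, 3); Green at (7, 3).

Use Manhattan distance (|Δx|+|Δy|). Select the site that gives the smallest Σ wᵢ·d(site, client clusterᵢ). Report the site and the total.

Total weighted distance at each candidate:
  Red (9, 5): total = 1160
  Blue (0, 3): total = 1370
  Green (7, 3): total = 1300
Minimum is at Red with total 1160 blocks.

Red, total 1160 blocks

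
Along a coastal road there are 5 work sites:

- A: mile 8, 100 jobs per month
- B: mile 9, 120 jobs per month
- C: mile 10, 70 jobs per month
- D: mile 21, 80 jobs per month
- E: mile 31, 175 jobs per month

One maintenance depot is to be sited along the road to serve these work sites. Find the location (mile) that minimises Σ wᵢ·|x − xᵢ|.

For a sum of weighted absolute distances on a line, the optimum is the weighted median (not the mean). Total weight W = 545; half-weight = 272.5.
Sort by position and accumulate weight:
  mile 8 (A, w=100) → cum 100
  mile 9 (B, w=120) → cum 220
  mile 10 (C, w=70) → cum 290  ≥ 272.5 → median here
  mile 21 (D, w=80) → cum 370
  mile 31 (E, w=175) → cum 545
Optimal location: mile 10.

x = 10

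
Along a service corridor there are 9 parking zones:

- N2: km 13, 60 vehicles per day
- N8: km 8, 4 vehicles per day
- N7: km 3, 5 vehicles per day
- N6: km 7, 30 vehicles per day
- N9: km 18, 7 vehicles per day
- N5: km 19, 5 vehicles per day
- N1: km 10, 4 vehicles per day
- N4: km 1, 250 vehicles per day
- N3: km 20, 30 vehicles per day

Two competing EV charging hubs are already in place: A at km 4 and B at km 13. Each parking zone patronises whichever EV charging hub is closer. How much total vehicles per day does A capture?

289

The indifferent point is the midpoint (4+13)/2 = 8.5; parking zones left of it (closer to A at 4) go to A, those right go to B.
  N4 at 1 (w=250) → A
  N7 at 3 (w=5) → A
  N6 at 7 (w=30) → A
  N8 at 8 (w=4) → A
  N1 at 10 (w=4) → B
  N2 at 13 (w=60) → B
  N9 at 18 (w=7) → B
  N5 at 19 (w=5) → B
  N3 at 20 (w=30) → B
A captures 289; B captures 106.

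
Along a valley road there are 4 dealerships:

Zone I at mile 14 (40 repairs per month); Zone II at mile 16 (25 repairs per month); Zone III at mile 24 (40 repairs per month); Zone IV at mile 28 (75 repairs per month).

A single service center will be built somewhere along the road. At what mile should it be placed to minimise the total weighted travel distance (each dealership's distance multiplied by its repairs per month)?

For a sum of weighted absolute distances on a line, the optimum is the weighted median (not the mean). Total weight W = 180; half-weight = 90.
Sort by position and accumulate weight:
  mile 14 (Zone I, w=40) → cum 40
  mile 16 (Zone II, w=25) → cum 65
  mile 24 (Zone III, w=40) → cum 105  ≥ 90 → median here
  mile 28 (Zone IV, w=75) → cum 180
Optimal location: mile 24.

x = 24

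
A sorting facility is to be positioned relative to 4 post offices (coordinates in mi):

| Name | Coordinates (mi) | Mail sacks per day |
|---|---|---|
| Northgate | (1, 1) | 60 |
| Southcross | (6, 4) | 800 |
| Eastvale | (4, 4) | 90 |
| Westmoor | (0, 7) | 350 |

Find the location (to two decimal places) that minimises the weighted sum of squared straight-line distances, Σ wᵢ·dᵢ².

The minimiser of Σwᵢ‖p−pᵢ‖² is the weighted centroid p* = (Σwᵢpᵢ)/(Σwᵢ).
Σwᵢ = 1300.
Σwᵢxᵢ = 60·1 + 800·6 + 90·4 + 350·0 = 5220.
Σwᵢyᵢ = 60·1 + 800·4 + 90·4 + 350·7 = 6070.
x* = 5220/1300 = 4.02, y* = 6070/1300 = 4.67.

(4.02, 4.67)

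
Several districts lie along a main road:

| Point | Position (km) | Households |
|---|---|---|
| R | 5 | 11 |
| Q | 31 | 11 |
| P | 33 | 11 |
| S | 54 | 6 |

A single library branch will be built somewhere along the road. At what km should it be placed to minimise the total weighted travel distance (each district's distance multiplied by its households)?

x = 31

For a sum of weighted absolute distances on a line, the optimum is the weighted median (not the mean). Total weight W = 39; half-weight = 19.5.
Sort by position and accumulate weight:
  km 5 (R, w=11) → cum 11
  km 31 (Q, w=11) → cum 22  ≥ 19.5 → median here
  km 33 (P, w=11) → cum 33
  km 54 (S, w=6) → cum 39
Optimal location: km 31.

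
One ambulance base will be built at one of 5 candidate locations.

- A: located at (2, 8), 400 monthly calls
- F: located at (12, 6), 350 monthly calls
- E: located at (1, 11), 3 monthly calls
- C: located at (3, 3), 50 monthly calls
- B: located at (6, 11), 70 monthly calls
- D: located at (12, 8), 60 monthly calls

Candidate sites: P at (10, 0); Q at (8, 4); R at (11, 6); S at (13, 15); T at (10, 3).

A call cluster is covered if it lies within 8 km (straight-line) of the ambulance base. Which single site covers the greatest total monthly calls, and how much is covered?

Q, covering 930

Coverage radius r = 8 km; a point is covered iff (Δx)²+(Δy)² ≤ 8² = 64.
  P (10, 0): covers {F, C} → 400
  Q (8, 4): covers {A, F, C, B, D} → 930
  R (11, 6): covers {F, B, D} → 480
  S (13, 15): covers {D} → 60
  T (10, 3): covers {F, C, D} → 460
Maximum coverage at Q: 930 monthly calls.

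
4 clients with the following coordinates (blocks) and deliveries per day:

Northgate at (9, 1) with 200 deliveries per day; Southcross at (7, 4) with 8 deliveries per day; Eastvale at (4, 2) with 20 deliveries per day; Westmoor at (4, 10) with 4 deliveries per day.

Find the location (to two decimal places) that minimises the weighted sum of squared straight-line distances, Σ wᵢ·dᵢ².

The minimiser of Σwᵢ‖p−pᵢ‖² is the weighted centroid p* = (Σwᵢpᵢ)/(Σwᵢ).
Σwᵢ = 232.
Σwᵢxᵢ = 200·9 + 8·7 + 20·4 + 4·4 = 1952.
Σwᵢyᵢ = 200·1 + 8·4 + 20·2 + 4·10 = 312.
x* = 1952/232 = 8.41, y* = 312/232 = 1.34.

(8.41, 1.34)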